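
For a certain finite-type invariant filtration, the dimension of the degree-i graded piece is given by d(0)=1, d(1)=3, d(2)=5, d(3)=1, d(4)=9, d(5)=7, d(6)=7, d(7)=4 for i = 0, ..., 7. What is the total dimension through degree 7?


Total dimension = d(0) + d(1) + ... + d(7)
= 1 + 3 + 5 + 1 + 9 + 7 + 7 + 4
= 37

37


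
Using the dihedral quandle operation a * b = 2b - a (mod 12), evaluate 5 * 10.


5 * 10 = 2*10 - 5 mod 12
= 20 - 5 mod 12
= 15 mod 12 = 3

3


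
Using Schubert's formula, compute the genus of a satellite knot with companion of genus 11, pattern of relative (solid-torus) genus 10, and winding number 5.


Schubert: g(satellite) = g_rel(pattern) + |winding| * g(companion),
where g_rel(pattern) is the genus of the pattern relative to the solid torus.
= 10 + 5 * 11
= 10 + 55 = 65

65


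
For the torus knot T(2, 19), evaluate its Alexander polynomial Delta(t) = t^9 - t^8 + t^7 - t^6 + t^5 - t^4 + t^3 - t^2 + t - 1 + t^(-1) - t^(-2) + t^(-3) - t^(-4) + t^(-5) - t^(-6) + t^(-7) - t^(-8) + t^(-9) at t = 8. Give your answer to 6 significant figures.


Substituting t = 8 into Delta(t) = t^9 - t^8 + t^7 - t^6 + t^5 - t^4 + t^3 - t^2 + t - 1 + t^(-1) - t^(-2) + t^(-3) - t^(-4) + t^(-5) - t^(-6) + t^(-7) - t^(-8) + t^(-9):
Term values: (134217728) + (-16777216) + (2097152) + (-262144) + (32768) + (-4096) + (512) + (-64) + (8) + (-1) + (0.125) + (-0.015625) + (0.00195312) + (-0.000244141) + (3.05176e-05) + (-3.8147e-06) + (4.76837e-07) + (-5.96046e-08) + (7.45058e-09)
Sum = 119304647.1
Rounded to 6 significant figures: 1.19305e+08

1.19305e+08


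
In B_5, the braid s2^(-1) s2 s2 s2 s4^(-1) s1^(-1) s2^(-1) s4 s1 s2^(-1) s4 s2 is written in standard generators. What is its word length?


The word length counts the number of generators (including inverses).
Listing each generator: s2^(-1), s2, s2, s2, s4^(-1), s1^(-1), s2^(-1), s4, s1, s2^(-1), s4, s2
There are 12 generators in this braid word.

12


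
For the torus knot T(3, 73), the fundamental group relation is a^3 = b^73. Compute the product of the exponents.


The relation is a^3 = b^73.
Product of exponents = 3 * 73
= 219

219


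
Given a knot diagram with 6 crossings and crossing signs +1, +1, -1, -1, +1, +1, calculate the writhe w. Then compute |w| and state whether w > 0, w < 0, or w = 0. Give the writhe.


Step 1: Count positive crossings (+1).
Positive crossings: 4
Step 2: Count negative crossings (-1).
Negative crossings: 2
Step 3: Writhe = (positive) - (negative)
w = 4 - 2 = 2
Step 4: |w| = 2, and w is positive

2


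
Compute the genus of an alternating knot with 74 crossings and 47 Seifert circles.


For alternating knots, g = (c - s + 1)/2.
= (74 - 47 + 1)/2
= 28/2 = 14

14


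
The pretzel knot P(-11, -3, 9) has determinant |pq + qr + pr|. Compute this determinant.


Step 1: Compute pq + qr + pr.
pq = (-11)*(-3) = 33
qr = (-3)*9 = -27
pr = (-11)*9 = -99
pq + qr + pr = 33 + (-27) + (-99) = -93
Step 2: Take absolute value.
det(P(-11,-3,9)) = |-93| = 93

93


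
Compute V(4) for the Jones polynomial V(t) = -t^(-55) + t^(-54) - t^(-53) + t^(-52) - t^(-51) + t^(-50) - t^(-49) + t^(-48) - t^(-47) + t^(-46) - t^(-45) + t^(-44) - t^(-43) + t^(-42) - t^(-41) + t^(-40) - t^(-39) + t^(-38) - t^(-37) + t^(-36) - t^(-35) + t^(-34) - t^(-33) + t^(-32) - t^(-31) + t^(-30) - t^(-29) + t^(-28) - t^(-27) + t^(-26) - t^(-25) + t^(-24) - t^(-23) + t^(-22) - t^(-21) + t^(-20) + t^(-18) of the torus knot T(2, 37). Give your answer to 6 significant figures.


Substituting t = 4 into V(t) = -t^(-55) + t^(-54) - t^(-53) + t^(-52) - t^(-51) + t^(-50) - t^(-49) + t^(-48) - t^(-47) + t^(-46) - t^(-45) + t^(-44) - t^(-43) + t^(-42) - t^(-41) + t^(-40) - t^(-39) + t^(-38) - t^(-37) + t^(-36) - t^(-35) + t^(-34) - t^(-33) + t^(-32) - t^(-31) + t^(-30) - t^(-29) + t^(-28) - t^(-27) + t^(-26) - t^(-25) + t^(-24) - t^(-23) + t^(-22) - t^(-21) + t^(-20) + t^(-18):
  (-)t^(-55) = -7.70372e-34
  (+)t^(-54) = 3.08149e-33
  (-)t^(-53) = -1.2326e-32
  (+)t^(-52) = 4.93038e-32
  (-)t^(-51) = -1.97215e-31
  (+)t^(-50) = 7.88861e-31
  (-)t^(-49) = -3.15544e-30
  (+)t^(-48) = 1.26218e-29
  (-)t^(-47) = -5.04871e-29
  (+)t^(-46) = 2.01948e-28
  (-)t^(-45) = -8.07794e-28
  (+)t^(-44) = 3.23117e-27
  (-)t^(-43) = -1.29247e-26
  (+)t^(-42) = 5.16988e-26
  (-)t^(-41) = -2.06795e-25
  (+)t^(-40) = 8.27181e-25
  (-)t^(-39) = -3.30872e-24
  (+)t^(-38) = 1.32349e-23
  (-)t^(-37) = -5.29396e-23
  (+)t^(-36) = 2.11758e-22
  (-)t^(-35) = -8.47033e-22
  (+)t^(-34) = 3.38813e-21
  (-)t^(-33) = -1.35525e-20
  (+)t^(-32) = 5.42101e-20
  (-)t^(-31) = -2.1684e-19
  (+)t^(-30) = 8.67362e-19
  (-)t^(-29) = -3.46945e-18
  (+)t^(-28) = 1.38778e-17
  (-)t^(-27) = -5.55112e-17
  (+)t^(-26) = 2.22045e-16
  (-)t^(-25) = -8.88178e-16
  (+)t^(-24) = 3.55271e-15
  (-)t^(-23) = -1.42109e-14
  (+)t^(-22) = 5.68434e-14
  (-)t^(-21) = -2.27374e-13
  (+)t^(-20) = 9.09495e-13
  (+)t^(-18) = 1.45519e-11
Sum = (-7.70372e-34) + (3.08149e-33) + (-1.2326e-32) + (4.93038e-32) + (-1.97215e-31) + (7.88861e-31) + (-3.15544e-30) + (1.26218e-29) + (-5.04871e-29) + (2.01948e-28) + (-8.07794e-28) + (3.23117e-27) + (-1.29247e-26) + (5.16988e-26) + (-2.06795e-25) + (8.27181e-25) + (-3.30872e-24) + (1.32349e-23) + (-5.29396e-23) + (2.11758e-22) + (-8.47033e-22) + (3.38813e-21) + (-1.35525e-20) + (5.42101e-20) + (-2.1684e-19) + (8.67362e-19) + (-3.46945e-18) + (1.38778e-17) + (-5.55112e-17) + (2.22045e-16) + (-8.88178e-16) + (3.55271e-15) + (-1.42109e-14) + (5.68434e-14) + (-2.27374e-13) + (9.09495e-13) + (1.45519e-11)
= 1.527951099e-11
Rounded to 6 significant figures: 1.52795e-11

1.52795e-11


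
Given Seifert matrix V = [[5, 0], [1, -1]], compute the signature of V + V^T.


Step 1: V + V^T = [[10, 1], [1, -2]]
Step 2: trace = 8, det = -21
Step 3: Discriminant = 8^2 - 4*(-21) = 148
Step 4: Eigenvalues: 10.0828, -2.08276
Step 5: Signature = (# positive eigenvalues) - (# negative eigenvalues) = 0

0


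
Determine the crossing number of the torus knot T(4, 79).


For a torus knot T(p, q) with gcd(p,q)=1,
the crossing number is min(p*(q-1), q*(p-1)).
p*(q-1) = 4*78 = 312
q*(p-1) = 79*3 = 237
min(312, 237) = 237

237


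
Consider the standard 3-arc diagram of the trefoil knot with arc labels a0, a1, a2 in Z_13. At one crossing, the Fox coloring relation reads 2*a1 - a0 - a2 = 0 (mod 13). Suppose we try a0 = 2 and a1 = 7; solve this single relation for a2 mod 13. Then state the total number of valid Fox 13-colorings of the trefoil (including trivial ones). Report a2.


Step 1: Apply the given crossing relation 2*a1 - a0 - a2 = 0 (mod 13).
  a2 = 2*a1 - a0 mod 13
  a2 = 2*7 - 2 mod 13
  a2 = 14 - 2 mod 13
  a2 = 12 mod 13 = 12
Step 2: The trefoil has determinant 3.
  Number of Fox p-colorings (p prime) is p^2 if p = 3, else p.
  Since 13 does not divide 3, only trivial (constant) colorings exist.
  (So the trial a0 = 2, a1 = 7 with a0 != a1 does NOT extend to a valid coloring of the whole trefoil: the other two crossing relations require 3*(a1 - a0) = 0 (mod 13), which fails.)
  Total colorings = 13
Step 3: a2 = 12, total Fox 13-colorings = 13

12


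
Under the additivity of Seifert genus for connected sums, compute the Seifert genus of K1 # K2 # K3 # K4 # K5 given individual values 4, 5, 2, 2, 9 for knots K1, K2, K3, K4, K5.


The Seifert genus is additive under connected sum.
Seifert genus(K1 # K2 # K3 # K4 # K5) = (4) + (5) + (2) + (2) + (9)
= 22

22


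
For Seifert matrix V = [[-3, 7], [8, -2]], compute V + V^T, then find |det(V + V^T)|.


Step 1: Form V + V^T where V = [[-3, 7], [8, -2]]
  V^T = [[-3, 8], [7, -2]]
  V + V^T = [[-6, 15], [15, -4]]
Step 2: det(V + V^T) = (-6)*(-4) - 15*15
  = 24 - 225 = -201
Step 3: Knot determinant = |det(V + V^T)| = |-201| = 201

201


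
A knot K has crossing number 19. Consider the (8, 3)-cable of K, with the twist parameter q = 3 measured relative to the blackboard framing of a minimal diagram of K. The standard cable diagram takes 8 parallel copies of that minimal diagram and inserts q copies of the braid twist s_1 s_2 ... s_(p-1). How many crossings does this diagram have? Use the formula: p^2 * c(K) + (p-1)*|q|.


Step 1: Each of the c(K) crossings of the companion diagram becomes p*p = p^2 crossings among the p parallel strands, and each of the |q| twists s_1 s_2 ... s_(p-1) adds (p-1) crossings.
  Crossings = p^2 * c(K) + (p-1)*|q|
Step 2: = 8^2 * 19 + (8-1)*3
Step 3: = 64*19 + 7*3
Step 4: = 1216 + 21 = 1237

1237


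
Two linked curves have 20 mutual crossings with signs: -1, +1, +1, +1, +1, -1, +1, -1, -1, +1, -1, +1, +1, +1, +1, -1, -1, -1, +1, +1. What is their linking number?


Step 1: Count positive crossings: 12
Step 2: Count negative crossings: 8
Step 3: Sum of signs = 12 - 8 = 4
Step 4: Linking number = sum/2 = 4/2 = 2

2


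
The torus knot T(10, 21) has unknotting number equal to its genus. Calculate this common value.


For a torus knot T(p,q), both the unknotting number and genus equal (p-1)(q-1)/2.
= (10-1)(21-1)/2
= 9*20/2
= 180/2 = 90

90


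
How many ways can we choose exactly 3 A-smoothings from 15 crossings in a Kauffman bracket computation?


We choose which 3 of 15 crossings get A-smoothings.
C(15, 3) = 15! / (3! * 12!)
= 455

455


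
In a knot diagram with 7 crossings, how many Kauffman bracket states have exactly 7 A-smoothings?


We choose which 7 of 7 crossings get A-smoothings.
C(7, 7) = 7! / (7! * 0!)
= 1

1


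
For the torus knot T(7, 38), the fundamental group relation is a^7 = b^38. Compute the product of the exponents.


The relation is a^7 = b^38.
Product of exponents = 7 * 38
= 266

266


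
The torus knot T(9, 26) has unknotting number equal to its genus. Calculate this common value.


For a torus knot T(p,q), both the unknotting number and genus equal (p-1)(q-1)/2.
= (9-1)(26-1)/2
= 8*25/2
= 200/2 = 100

100


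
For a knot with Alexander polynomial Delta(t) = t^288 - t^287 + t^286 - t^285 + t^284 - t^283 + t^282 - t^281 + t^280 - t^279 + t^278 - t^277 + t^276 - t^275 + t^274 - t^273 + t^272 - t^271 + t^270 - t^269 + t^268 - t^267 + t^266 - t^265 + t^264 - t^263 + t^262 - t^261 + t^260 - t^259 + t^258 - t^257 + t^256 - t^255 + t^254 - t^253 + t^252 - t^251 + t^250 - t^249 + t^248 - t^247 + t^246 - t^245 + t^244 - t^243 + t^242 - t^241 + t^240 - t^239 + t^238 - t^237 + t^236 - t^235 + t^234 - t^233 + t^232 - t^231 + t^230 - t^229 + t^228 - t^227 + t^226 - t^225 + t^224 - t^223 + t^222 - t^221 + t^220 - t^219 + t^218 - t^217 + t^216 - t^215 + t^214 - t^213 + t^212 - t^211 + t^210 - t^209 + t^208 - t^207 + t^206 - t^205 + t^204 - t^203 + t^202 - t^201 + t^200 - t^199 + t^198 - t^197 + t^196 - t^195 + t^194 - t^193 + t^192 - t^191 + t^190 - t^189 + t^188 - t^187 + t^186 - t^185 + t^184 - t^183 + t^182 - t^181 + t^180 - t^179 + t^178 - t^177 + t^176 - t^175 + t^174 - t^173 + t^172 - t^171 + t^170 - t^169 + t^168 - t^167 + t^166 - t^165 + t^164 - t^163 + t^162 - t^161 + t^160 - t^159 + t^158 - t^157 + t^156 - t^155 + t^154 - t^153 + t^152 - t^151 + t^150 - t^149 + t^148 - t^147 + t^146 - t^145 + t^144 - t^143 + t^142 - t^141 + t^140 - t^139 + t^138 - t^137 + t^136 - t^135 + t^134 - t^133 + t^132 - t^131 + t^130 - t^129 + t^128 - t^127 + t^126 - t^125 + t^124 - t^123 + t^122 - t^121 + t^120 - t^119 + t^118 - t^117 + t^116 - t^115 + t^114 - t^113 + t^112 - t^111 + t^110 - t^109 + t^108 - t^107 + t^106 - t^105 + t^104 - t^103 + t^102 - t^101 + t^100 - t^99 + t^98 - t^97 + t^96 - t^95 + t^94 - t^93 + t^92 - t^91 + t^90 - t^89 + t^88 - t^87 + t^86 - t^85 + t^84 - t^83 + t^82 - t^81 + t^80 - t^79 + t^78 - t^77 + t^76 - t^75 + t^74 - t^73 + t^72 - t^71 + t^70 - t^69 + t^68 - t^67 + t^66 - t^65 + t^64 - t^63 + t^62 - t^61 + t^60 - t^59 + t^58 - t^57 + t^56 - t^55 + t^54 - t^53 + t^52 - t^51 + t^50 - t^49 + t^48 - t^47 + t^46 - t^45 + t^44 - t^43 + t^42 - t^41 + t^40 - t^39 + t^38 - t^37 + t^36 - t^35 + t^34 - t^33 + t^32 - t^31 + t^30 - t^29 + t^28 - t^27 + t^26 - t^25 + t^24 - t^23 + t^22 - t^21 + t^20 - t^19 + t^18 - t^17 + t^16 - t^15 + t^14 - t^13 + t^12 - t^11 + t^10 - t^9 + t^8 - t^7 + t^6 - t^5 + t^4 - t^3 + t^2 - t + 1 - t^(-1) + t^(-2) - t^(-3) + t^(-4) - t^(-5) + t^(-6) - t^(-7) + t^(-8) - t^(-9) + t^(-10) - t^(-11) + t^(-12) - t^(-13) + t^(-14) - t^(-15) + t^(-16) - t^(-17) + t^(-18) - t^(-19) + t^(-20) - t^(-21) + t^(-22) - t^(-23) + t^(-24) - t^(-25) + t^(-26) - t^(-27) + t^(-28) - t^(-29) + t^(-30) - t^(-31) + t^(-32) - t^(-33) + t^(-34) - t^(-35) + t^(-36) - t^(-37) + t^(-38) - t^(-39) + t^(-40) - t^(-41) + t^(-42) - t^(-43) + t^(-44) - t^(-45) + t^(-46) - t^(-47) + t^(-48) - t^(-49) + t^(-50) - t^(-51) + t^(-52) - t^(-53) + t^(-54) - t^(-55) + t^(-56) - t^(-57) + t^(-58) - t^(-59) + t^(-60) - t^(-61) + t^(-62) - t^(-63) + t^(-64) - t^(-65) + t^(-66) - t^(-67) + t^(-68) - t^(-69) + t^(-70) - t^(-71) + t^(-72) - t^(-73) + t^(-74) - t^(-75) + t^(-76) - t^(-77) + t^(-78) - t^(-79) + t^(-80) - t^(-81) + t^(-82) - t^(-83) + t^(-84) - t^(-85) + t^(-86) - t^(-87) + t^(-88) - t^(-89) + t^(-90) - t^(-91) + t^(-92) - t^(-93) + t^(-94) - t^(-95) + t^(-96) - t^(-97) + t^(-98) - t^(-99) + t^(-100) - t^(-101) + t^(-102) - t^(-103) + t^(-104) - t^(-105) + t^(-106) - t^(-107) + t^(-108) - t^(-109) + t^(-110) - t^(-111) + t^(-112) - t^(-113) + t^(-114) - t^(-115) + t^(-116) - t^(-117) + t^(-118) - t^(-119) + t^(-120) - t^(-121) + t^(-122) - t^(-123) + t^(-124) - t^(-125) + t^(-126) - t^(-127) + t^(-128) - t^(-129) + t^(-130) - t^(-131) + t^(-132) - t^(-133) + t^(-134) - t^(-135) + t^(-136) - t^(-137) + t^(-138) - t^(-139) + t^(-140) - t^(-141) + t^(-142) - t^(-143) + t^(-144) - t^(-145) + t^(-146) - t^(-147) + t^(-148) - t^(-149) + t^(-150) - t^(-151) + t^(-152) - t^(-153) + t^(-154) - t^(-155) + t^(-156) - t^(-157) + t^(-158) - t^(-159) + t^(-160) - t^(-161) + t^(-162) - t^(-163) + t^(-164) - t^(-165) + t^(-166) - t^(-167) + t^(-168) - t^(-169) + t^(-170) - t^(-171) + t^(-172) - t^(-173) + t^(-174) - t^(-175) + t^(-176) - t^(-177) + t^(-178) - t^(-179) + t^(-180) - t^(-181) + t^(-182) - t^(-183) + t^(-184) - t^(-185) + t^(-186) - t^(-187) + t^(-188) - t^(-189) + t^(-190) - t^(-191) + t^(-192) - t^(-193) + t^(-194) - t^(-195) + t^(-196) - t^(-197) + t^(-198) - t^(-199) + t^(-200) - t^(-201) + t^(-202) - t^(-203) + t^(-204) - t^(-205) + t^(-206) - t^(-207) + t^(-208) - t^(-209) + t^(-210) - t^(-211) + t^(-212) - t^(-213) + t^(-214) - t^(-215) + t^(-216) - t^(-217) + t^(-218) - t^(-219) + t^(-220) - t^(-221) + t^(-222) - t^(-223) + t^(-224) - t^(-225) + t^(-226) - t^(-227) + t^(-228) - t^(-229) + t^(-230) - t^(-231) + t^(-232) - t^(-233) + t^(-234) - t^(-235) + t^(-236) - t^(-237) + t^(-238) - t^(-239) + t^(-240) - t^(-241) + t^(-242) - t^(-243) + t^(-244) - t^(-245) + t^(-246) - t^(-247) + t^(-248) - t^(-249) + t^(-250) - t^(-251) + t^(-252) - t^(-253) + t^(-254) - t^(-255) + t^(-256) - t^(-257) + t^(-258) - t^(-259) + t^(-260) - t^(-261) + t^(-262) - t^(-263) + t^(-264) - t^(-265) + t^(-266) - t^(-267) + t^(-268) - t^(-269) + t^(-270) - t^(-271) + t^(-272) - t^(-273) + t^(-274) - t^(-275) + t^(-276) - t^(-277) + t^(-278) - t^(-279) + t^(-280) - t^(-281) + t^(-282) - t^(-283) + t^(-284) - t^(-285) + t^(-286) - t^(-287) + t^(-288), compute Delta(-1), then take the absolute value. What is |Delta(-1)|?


Step 1: The polynomial has 577 terms with alternating signs, exponents from 288 down to -288.
Step 2: Substitute t = -1. The i-th term has coefficient (-1)^i and exponent (m-i),
  so its value is (-1)^i * (-1)^(m-i) = (-1)^m = 1 for every i.
Step 3: All 577 terms equal 1, so Delta(-1) = 577 * (1) = 577
Step 4: |Delta(-1)| = 577

577


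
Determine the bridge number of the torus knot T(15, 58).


The bridge number of T(p,q) is min(p,q).
min(15, 58) = 15

15


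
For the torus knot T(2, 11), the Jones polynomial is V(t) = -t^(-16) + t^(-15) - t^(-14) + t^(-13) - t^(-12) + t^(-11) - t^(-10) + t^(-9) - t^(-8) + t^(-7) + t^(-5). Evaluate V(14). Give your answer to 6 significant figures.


Substituting t = 14 into V(t) = -t^(-16) + t^(-15) - t^(-14) + t^(-13) - t^(-12) + t^(-11) - t^(-10) + t^(-9) - t^(-8) + t^(-7) + t^(-5):
  (-)t^(-16) = -4.59147e-19
  (+)t^(-15) = 6.42805e-18
  (-)t^(-14) = -8.99927e-17
  (+)t^(-13) = 1.2599e-15
  (-)t^(-12) = -1.76386e-14
  (+)t^(-11) = 2.4694e-13
  (-)t^(-10) = -3.45716e-12
  (+)t^(-9) = 4.84003e-11
  (-)t^(-8) = -6.77604e-10
  (+)t^(-7) = 9.48645e-09
  (+)t^(-5) = 1.85934e-06
Sum = (-4.59147e-19) + (6.42805e-18) + (-8.99927e-17) + (1.2599e-15) + (-1.76386e-14) + (2.4694e-13) + (-3.45716e-12) + (4.84003e-11) + (-6.77604e-10) + (9.48645e-09) + (1.85934e-06)
= 1.868198341e-06
Rounded to 6 significant figures: 1.8682e-06

1.8682e-06


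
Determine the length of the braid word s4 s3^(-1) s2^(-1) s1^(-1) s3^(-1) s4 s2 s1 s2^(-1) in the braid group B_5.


The word length counts the number of generators (including inverses).
Listing each generator: s4, s3^(-1), s2^(-1), s1^(-1), s3^(-1), s4, s2, s1, s2^(-1)
There are 9 generators in this braid word.

9


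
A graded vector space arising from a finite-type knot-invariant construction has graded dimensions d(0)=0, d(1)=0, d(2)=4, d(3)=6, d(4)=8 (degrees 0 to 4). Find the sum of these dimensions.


Total dimension = d(0) + d(1) + ... + d(4)
= 0 + 0 + 4 + 6 + 8
= 18

18


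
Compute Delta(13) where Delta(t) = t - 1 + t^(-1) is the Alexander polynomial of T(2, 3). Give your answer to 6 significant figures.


Substituting t = 13 into Delta(t) = t - 1 + t^(-1):
Term values: (13) + (-1) + (0.0769231)
Sum = 12.07692308
Rounded to 6 significant figures: 12.0769

12.0769


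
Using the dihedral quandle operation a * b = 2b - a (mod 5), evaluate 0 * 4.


0 * 4 = 2*4 - 0 mod 5
= 8 - 0 mod 5
= 8 mod 5 = 3

3


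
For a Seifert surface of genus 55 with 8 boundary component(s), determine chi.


chi = 2 - 2g - b
= 2 - 2*55 - 8
= 2 - 110 - 8 = -116

-116


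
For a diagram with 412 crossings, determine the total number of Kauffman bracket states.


Each crossing contributes 2 choices (A-smoothing or B-smoothing).
Total states = 2^412 = 10576895500643977583230644928524336637254474927428499508554380724390492659780981533203027367035444557561459392400373732868096

10576895500643977583230644928524336637254474927428499508554380724390492659780981533203027367035444557561459392400373732868096


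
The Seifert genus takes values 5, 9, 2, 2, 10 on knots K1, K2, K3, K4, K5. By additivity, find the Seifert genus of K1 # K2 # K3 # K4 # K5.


The Seifert genus is additive under connected sum.
Seifert genus(K1 # K2 # K3 # K4 # K5) = (5) + (9) + (2) + (2) + (10)
= 28

28


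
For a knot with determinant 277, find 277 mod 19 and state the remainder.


Step 1: A knot is p-colorable if and only if p divides its determinant.
Step 2: Compute 277 mod 19.
277 = 14 * 19 + 11
Step 3: 277 mod 19 = 11
Step 4: The knot is 19-colorable: no

11


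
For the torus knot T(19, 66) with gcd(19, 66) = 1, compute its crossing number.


For a torus knot T(p, q) with gcd(p,q)=1,
the crossing number is min(p*(q-1), q*(p-1)).
p*(q-1) = 19*65 = 1235
q*(p-1) = 66*18 = 1188
min(1235, 1188) = 1188

1188


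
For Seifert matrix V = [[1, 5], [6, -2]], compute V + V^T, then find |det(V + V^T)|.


Step 1: Form V + V^T where V = [[1, 5], [6, -2]]
  V^T = [[1, 6], [5, -2]]
  V + V^T = [[2, 11], [11, -4]]
Step 2: det(V + V^T) = 2*(-4) - 11*11
  = -8 - 121 = -129
Step 3: Knot determinant = |det(V + V^T)| = |-129| = 129

129


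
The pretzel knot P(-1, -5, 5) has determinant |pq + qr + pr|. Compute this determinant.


Step 1: Compute pq + qr + pr.
pq = (-1)*(-5) = 5
qr = (-5)*5 = -25
pr = (-1)*5 = -5
pq + qr + pr = 5 + (-25) + (-5) = -25
Step 2: Take absolute value.
det(P(-1,-5,5)) = |-25| = 25

25


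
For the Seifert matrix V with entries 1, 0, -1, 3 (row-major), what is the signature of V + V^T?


Step 1: V + V^T = [[2, -1], [-1, 6]]
Step 2: trace = 8, det = 11
Step 3: Discriminant = 8^2 - 4*11 = 20
Step 4: Eigenvalues: 6.23607, 1.76393
Step 5: Signature = (# positive eigenvalues) - (# negative eigenvalues) = 2

2


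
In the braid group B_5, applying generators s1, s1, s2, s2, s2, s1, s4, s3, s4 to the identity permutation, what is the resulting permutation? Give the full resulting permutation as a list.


Starting with identity [1, 2, 3, 4, 5].
Apply generators in sequence:
  After s1: [2, 1, 3, 4, 5]
  After s1: [1, 2, 3, 4, 5]
  After s2: [1, 3, 2, 4, 5]
  After s2: [1, 2, 3, 4, 5]
  After s2: [1, 3, 2, 4, 5]
  After s1: [3, 1, 2, 4, 5]
  After s4: [3, 1, 2, 5, 4]
  After s3: [3, 1, 5, 2, 4]
  After s4: [3, 1, 5, 4, 2]
Final permutation: [3, 1, 5, 4, 2]

[3, 1, 5, 4, 2]


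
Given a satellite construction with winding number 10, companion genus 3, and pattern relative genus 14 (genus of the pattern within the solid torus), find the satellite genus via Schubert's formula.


Schubert: g(satellite) = g_rel(pattern) + |winding| * g(companion),
where g_rel(pattern) is the genus of the pattern relative to the solid torus.
= 14 + 10 * 3
= 14 + 30 = 44

44


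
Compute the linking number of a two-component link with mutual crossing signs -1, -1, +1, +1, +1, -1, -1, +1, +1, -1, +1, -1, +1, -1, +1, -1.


Step 1: Count positive crossings: 8
Step 2: Count negative crossings: 8
Step 3: Sum of signs = 8 - 8 = 0
Step 4: Linking number = sum/2 = 0/2 = 0

0


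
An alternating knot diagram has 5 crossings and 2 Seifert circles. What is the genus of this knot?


For alternating knots, g = (c - s + 1)/2.
= (5 - 2 + 1)/2
= 4/2 = 2

2


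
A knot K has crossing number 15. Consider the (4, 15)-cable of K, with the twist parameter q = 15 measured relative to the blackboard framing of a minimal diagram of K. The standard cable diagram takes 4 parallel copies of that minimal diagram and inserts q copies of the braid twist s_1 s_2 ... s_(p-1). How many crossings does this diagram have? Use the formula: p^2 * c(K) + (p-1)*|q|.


Step 1: Each of the c(K) crossings of the companion diagram becomes p*p = p^2 crossings among the p parallel strands, and each of the |q| twists s_1 s_2 ... s_(p-1) adds (p-1) crossings.
  Crossings = p^2 * c(K) + (p-1)*|q|
Step 2: = 4^2 * 15 + (4-1)*15
Step 3: = 16*15 + 3*15
Step 4: = 240 + 45 = 285

285


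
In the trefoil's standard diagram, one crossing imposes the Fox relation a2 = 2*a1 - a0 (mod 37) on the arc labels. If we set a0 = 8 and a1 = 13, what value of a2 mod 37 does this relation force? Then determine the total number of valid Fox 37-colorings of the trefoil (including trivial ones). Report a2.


Step 1: Apply the given crossing relation 2*a1 - a0 - a2 = 0 (mod 37).
  a2 = 2*a1 - a0 mod 37
  a2 = 2*13 - 8 mod 37
  a2 = 26 - 8 mod 37
  a2 = 18 mod 37 = 18
Step 2: The trefoil has determinant 3.
  Number of Fox p-colorings (p prime) is p^2 if p = 3, else p.
  Since 37 does not divide 3, only trivial (constant) colorings exist.
  (So the trial a0 = 8, a1 = 13 with a0 != a1 does NOT extend to a valid coloring of the whole trefoil: the other two crossing relations require 3*(a1 - a0) = 0 (mod 37), which fails.)
  Total colorings = 37
Step 3: a2 = 18, total Fox 37-colorings = 37

18


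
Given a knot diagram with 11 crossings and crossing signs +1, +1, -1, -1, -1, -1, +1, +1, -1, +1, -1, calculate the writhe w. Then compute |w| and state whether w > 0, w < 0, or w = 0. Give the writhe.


Step 1: Count positive crossings (+1).
Positive crossings: 5
Step 2: Count negative crossings (-1).
Negative crossings: 6
Step 3: Writhe = (positive) - (negative)
w = 5 - 6 = -1
Step 4: |w| = 1, and w is negative

-1


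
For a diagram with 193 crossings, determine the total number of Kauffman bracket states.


Each crossing contributes 2 choices (A-smoothing or B-smoothing).
Total states = 2^193 = 12554203470773361527671578846415332832204710888928069025792

12554203470773361527671578846415332832204710888928069025792


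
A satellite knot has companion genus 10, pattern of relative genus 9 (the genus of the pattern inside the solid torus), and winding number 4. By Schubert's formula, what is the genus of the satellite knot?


Schubert: g(satellite) = g_rel(pattern) + |winding| * g(companion),
where g_rel(pattern) is the genus of the pattern relative to the solid torus.
= 9 + 4 * 10
= 9 + 40 = 49

49


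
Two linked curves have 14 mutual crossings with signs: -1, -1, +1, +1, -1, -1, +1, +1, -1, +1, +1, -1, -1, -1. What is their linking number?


Step 1: Count positive crossings: 6
Step 2: Count negative crossings: 8
Step 3: Sum of signs = 6 - 8 = -2
Step 4: Linking number = sum/2 = -2/2 = -1

-1


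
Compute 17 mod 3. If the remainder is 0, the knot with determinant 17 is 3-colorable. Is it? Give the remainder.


Step 1: A knot is p-colorable if and only if p divides its determinant.
Step 2: Compute 17 mod 3.
17 = 5 * 3 + 2
Step 3: 17 mod 3 = 2
Step 4: The knot is 3-colorable: no

2


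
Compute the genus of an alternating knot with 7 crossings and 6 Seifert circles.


For alternating knots, g = (c - s + 1)/2.
= (7 - 6 + 1)/2
= 2/2 = 1

1


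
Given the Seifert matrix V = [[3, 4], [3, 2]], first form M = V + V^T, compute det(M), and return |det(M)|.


Step 1: Form V + V^T where V = [[3, 4], [3, 2]]
  V^T = [[3, 3], [4, 2]]
  V + V^T = [[6, 7], [7, 4]]
Step 2: det(V + V^T) = 6*4 - 7*7
  = 24 - 49 = -25
Step 3: Knot determinant = |det(V + V^T)| = |-25| = 25

25


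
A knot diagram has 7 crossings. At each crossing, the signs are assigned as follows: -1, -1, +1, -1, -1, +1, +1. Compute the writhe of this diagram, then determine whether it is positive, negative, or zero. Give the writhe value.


Step 1: Count positive crossings (+1).
Positive crossings: 3
Step 2: Count negative crossings (-1).
Negative crossings: 4
Step 3: Writhe = (positive) - (negative)
w = 3 - 4 = -1
Step 4: |w| = 1, and w is negative

-1


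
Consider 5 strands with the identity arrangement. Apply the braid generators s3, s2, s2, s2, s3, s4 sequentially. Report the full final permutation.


Starting with identity [1, 2, 3, 4, 5].
Apply generators in sequence:
  After s3: [1, 2, 4, 3, 5]
  After s2: [1, 4, 2, 3, 5]
  After s2: [1, 2, 4, 3, 5]
  After s2: [1, 4, 2, 3, 5]
  After s3: [1, 4, 3, 2, 5]
  After s4: [1, 4, 3, 5, 2]
Final permutation: [1, 4, 3, 5, 2]

[1, 4, 3, 5, 2]


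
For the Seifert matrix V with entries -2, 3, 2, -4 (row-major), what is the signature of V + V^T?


Step 1: V + V^T = [[-4, 5], [5, -8]]
Step 2: trace = -12, det = 7
Step 3: Discriminant = (-12)^2 - 4*7 = 116
Step 4: Eigenvalues: -0.614835, -11.3852
Step 5: Signature = (# positive eigenvalues) - (# negative eigenvalues) = -2

-2


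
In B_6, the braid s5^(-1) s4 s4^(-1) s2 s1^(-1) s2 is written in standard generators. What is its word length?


The word length counts the number of generators (including inverses).
Listing each generator: s5^(-1), s4, s4^(-1), s2, s1^(-1), s2
There are 6 generators in this braid word.

6


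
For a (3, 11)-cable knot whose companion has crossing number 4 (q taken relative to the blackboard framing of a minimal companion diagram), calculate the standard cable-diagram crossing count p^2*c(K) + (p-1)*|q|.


Step 1: Each of the c(K) crossings of the companion diagram becomes p*p = p^2 crossings among the p parallel strands, and each of the |q| twists s_1 s_2 ... s_(p-1) adds (p-1) crossings.
  Crossings = p^2 * c(K) + (p-1)*|q|
Step 2: = 3^2 * 4 + (3-1)*11
Step 3: = 9*4 + 2*11
Step 4: = 36 + 22 = 58

58


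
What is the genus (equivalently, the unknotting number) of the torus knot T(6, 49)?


For a torus knot T(p,q), both the unknotting number and genus equal (p-1)(q-1)/2.
= (6-1)(49-1)/2
= 5*48/2
= 240/2 = 120

120


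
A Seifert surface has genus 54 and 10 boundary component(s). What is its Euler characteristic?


chi = 2 - 2g - b
= 2 - 2*54 - 10
= 2 - 108 - 10 = -116

-116


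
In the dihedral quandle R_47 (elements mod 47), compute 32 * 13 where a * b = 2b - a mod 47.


32 * 13 = 2*13 - 32 mod 47
= 26 - 32 mod 47
= -6 mod 47 = 41

41


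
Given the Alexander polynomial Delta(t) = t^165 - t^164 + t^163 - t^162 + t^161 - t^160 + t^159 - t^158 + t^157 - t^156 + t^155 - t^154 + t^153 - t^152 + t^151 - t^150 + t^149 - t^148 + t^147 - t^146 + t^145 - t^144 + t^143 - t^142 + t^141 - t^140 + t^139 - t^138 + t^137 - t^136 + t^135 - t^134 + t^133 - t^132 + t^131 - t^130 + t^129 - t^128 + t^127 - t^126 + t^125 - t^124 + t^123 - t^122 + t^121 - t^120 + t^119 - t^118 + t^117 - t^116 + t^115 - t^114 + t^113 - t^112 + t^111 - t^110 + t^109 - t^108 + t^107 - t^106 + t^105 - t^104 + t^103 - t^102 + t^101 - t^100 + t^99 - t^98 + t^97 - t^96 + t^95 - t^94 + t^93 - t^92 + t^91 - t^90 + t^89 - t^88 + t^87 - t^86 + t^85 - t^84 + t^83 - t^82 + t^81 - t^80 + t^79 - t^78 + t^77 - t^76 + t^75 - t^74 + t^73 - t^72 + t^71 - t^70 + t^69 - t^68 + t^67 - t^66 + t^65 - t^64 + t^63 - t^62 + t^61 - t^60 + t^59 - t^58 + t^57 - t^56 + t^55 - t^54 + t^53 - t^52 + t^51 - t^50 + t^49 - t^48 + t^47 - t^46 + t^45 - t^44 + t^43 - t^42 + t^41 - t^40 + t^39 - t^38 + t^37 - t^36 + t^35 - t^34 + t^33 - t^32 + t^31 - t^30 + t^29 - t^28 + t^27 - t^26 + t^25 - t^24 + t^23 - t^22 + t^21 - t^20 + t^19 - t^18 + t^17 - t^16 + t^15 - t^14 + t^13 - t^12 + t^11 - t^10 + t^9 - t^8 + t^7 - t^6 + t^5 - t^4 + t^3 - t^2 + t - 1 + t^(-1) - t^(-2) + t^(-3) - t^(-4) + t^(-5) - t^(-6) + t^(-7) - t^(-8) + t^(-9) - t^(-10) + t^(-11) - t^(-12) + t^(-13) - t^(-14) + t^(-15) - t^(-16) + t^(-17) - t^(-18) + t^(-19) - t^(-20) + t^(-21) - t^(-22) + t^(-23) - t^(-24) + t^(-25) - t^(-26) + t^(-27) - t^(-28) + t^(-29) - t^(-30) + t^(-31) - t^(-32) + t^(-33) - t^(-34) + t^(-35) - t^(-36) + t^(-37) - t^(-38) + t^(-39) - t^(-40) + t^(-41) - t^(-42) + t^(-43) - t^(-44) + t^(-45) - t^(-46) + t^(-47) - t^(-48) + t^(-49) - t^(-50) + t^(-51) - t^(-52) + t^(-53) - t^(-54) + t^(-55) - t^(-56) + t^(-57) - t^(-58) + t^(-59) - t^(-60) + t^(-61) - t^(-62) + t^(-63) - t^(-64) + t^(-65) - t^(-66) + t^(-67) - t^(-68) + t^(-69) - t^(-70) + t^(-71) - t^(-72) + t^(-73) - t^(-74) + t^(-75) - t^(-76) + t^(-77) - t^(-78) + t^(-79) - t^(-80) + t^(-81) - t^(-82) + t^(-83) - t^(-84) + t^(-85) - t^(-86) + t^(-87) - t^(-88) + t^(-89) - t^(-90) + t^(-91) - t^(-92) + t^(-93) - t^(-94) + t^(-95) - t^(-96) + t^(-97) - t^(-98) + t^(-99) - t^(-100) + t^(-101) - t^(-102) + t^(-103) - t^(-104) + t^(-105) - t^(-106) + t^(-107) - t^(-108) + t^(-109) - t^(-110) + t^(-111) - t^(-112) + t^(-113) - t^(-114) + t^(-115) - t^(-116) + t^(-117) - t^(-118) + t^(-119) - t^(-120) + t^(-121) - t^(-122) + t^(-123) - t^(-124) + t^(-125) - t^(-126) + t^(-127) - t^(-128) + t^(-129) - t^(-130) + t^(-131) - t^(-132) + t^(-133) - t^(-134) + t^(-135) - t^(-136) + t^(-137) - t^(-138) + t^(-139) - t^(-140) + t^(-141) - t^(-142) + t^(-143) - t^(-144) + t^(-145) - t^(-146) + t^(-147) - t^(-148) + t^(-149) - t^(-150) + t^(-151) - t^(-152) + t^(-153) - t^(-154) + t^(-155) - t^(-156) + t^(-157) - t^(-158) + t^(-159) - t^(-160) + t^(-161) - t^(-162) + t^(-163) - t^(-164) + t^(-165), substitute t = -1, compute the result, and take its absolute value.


Step 1: The polynomial has 331 terms with alternating signs, exponents from 165 down to -165.
Step 2: Substitute t = -1. The i-th term has coefficient (-1)^i and exponent (m-i),
  so its value is (-1)^i * (-1)^(m-i) = (-1)^m = -1 for every i.
Step 3: All 331 terms equal -1, so Delta(-1) = 331 * (-1) = -331
Step 4: |Delta(-1)| = 331

331


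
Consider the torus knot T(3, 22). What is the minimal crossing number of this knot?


For a torus knot T(p, q) with gcd(p,q)=1,
the crossing number is min(p*(q-1), q*(p-1)).
p*(q-1) = 3*21 = 63
q*(p-1) = 22*2 = 44
min(63, 44) = 44

44


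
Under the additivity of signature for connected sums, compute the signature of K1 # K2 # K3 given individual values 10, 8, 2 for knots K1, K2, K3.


The signature is additive under connected sum.
signature(K1 # K2 # K3) = (10) + (8) + (2)
= 20

20


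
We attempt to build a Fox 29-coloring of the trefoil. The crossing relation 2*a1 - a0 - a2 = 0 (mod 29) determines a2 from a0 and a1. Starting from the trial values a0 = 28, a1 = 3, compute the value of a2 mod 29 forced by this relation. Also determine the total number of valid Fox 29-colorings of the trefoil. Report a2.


Step 1: Apply the given crossing relation 2*a1 - a0 - a2 = 0 (mod 29).
  a2 = 2*a1 - a0 mod 29
  a2 = 2*3 - 28 mod 29
  a2 = 6 - 28 mod 29
  a2 = -22 mod 29 = 7
Step 2: The trefoil has determinant 3.
  Number of Fox p-colorings (p prime) is p^2 if p = 3, else p.
  Since 29 does not divide 3, only trivial (constant) colorings exist.
  (So the trial a0 = 28, a1 = 3 with a0 != a1 does NOT extend to a valid coloring of the whole trefoil: the other two crossing relations require 3*(a1 - a0) = 0 (mod 29), which fails.)
  Total colorings = 29
Step 3: a2 = 7, total Fox 29-colorings = 29

7


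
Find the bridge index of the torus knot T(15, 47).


The bridge number of T(p,q) is min(p,q).
min(15, 47) = 15

15


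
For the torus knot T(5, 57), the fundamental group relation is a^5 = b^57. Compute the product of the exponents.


The relation is a^5 = b^57.
Product of exponents = 5 * 57
= 285

285


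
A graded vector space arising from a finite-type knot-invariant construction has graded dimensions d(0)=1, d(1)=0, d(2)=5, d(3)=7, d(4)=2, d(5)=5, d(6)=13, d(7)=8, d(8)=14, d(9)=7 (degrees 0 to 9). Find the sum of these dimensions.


Total dimension = d(0) + d(1) + ... + d(9)
= 1 + 0 + 5 + 7 + 2 + 5 + 13 + 8 + 14 + 7
= 62

62


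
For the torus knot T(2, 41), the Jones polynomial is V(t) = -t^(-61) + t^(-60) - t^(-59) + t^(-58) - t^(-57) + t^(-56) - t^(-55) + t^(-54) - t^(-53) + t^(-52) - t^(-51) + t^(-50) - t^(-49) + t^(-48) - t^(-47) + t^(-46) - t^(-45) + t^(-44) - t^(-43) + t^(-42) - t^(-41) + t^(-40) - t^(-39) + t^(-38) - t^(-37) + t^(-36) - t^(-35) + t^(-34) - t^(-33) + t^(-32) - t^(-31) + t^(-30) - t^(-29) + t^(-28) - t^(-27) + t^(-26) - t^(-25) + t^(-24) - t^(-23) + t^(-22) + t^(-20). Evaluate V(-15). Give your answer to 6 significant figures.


Substituting t = -15 into V(t) = -t^(-61) + t^(-60) - t^(-59) + t^(-58) - t^(-57) + t^(-56) - t^(-55) + t^(-54) - t^(-53) + t^(-52) - t^(-51) + t^(-50) - t^(-49) + t^(-48) - t^(-47) + t^(-46) - t^(-45) + t^(-44) - t^(-43) + t^(-42) - t^(-41) + t^(-40) - t^(-39) + t^(-38) - t^(-37) + t^(-36) - t^(-35) + t^(-34) - t^(-33) + t^(-32) - t^(-31) + t^(-30) - t^(-29) + t^(-28) - t^(-27) + t^(-26) - t^(-25) + t^(-24) - t^(-23) + t^(-22) + t^(-20):
  (-)t^(-61) = 1.81315e-72
  (+)t^(-60) = 2.71972e-71
  (-)t^(-59) = 4.07958e-70
  (+)t^(-58) = 6.11937e-69
  (-)t^(-57) = 9.17906e-68
  (+)t^(-56) = 1.37686e-66
  (-)t^(-55) = 2.06529e-65
  (+)t^(-54) = 3.09793e-64
  (-)t^(-53) = 4.6469e-63
  (+)t^(-52) = 6.97035e-62
  (-)t^(-51) = 1.04555e-60
  (+)t^(-50) = 1.56833e-59
  (-)t^(-49) = 2.35249e-58
  (+)t^(-48) = 3.52874e-57
  (-)t^(-47) = 5.29311e-56
  (+)t^(-46) = 7.93966e-55
  (-)t^(-45) = 1.19095e-53
  (+)t^(-44) = 1.78642e-52
  (-)t^(-43) = 2.67964e-51
  (+)t^(-42) = 4.01945e-50
  (-)t^(-41) = 6.02918e-49
  (+)t^(-40) = 9.04377e-48
  (-)t^(-39) = 1.35657e-46
  (+)t^(-38) = 2.03485e-45
  (-)t^(-37) = 3.05227e-44
  (+)t^(-36) = 4.57841e-43
  (-)t^(-35) = 6.86761e-42
  (+)t^(-34) = 1.03014e-40
  (-)t^(-33) = 1.54521e-39
  (+)t^(-32) = 2.31782e-38
  (-)t^(-31) = 3.47673e-37
  (+)t^(-30) = 5.2151e-36
  (-)t^(-29) = 7.82264e-35
  (+)t^(-28) = 1.1734e-33
  (-)t^(-27) = 1.76009e-32
  (+)t^(-26) = 2.64014e-31
  (-)t^(-25) = 3.96021e-30
  (+)t^(-24) = 5.94032e-29
  (-)t^(-23) = 8.91048e-28
  (+)t^(-22) = 1.33657e-26
  (+)t^(-20) = 3.00729e-24
Sum = (1.81315e-72) + (2.71972e-71) + (4.07958e-70) + (6.11937e-69) + (9.17906e-68) + (1.37686e-66) + (2.06529e-65) + (3.09793e-64) + (4.6469e-63) + (6.97035e-62) + (1.04555e-60) + (1.56833e-59) + (2.35249e-58) + (3.52874e-57) + (5.29311e-56) + (7.93966e-55) + (1.19095e-53) + (1.78642e-52) + (2.67964e-51) + (4.01945e-50) + (6.02918e-49) + (9.04377e-48) + (1.35657e-46) + (2.03485e-45) + (3.05227e-44) + (4.57841e-43) + (6.86761e-42) + (1.03014e-40) + (1.54521e-39) + (2.31782e-38) + (3.47673e-37) + (5.2151e-36) + (7.82264e-35) + (1.1734e-33) + (1.76009e-32) + (2.64014e-31) + (3.96021e-30) + (5.94032e-29) + (8.91048e-28) + (1.33657e-26) + (3.00729e-24)
= 3.021607011e-24
Rounded to 6 significant figures: 3.02161e-24

3.02161e-24


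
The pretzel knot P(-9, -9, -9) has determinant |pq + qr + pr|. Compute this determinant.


Step 1: Compute pq + qr + pr.
pq = (-9)*(-9) = 81
qr = (-9)*(-9) = 81
pr = (-9)*(-9) = 81
pq + qr + pr = 81 + 81 + 81 = 243
Step 2: Take absolute value.
det(P(-9,-9,-9)) = |243| = 243

243


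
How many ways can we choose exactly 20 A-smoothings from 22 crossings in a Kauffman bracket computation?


We choose which 20 of 22 crossings get A-smoothings.
C(22, 20) = 22! / (20! * 2!)
= 231

231


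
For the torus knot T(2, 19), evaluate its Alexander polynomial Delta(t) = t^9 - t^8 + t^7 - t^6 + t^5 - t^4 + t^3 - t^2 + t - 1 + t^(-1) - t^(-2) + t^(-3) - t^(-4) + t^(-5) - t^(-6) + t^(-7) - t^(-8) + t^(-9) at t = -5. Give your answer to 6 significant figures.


Substituting t = -5 into Delta(t) = t^9 - t^8 + t^7 - t^6 + t^5 - t^4 + t^3 - t^2 + t - 1 + t^(-1) - t^(-2) + t^(-3) - t^(-4) + t^(-5) - t^(-6) + t^(-7) - t^(-8) + t^(-9):
Term values: (-1953125) + (-390625) + (-78125) + (-15625) + (-3125) + (-625) + (-125) + (-25) + (-5) + (-1) + (-0.2) + (-0.04) + (-0.008) + (-0.0016) + (-0.00032) + (-6.4e-05) + (-1.28e-05) + (-2.56e-06) + (-5.12e-07)
Sum = -2441406.25
Rounded to 6 significant figures: -2.44141e+06

-2.44141e+06


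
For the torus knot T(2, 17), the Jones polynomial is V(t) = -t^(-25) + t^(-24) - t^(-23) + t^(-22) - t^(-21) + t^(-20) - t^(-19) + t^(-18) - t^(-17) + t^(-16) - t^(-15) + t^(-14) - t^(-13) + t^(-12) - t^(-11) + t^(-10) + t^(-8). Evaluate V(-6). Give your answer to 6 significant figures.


Substituting t = -6 into V(t) = -t^(-25) + t^(-24) - t^(-23) + t^(-22) - t^(-21) + t^(-20) - t^(-19) + t^(-18) - t^(-17) + t^(-16) - t^(-15) + t^(-14) - t^(-13) + t^(-12) - t^(-11) + t^(-10) + t^(-8):
  (-)t^(-25) = 3.51738e-20
  (+)t^(-24) = 2.11043e-19
  (-)t^(-23) = 1.26626e-18
  (+)t^(-22) = 7.59753e-18
  (-)t^(-21) = 4.55852e-17
  (+)t^(-20) = 2.73511e-16
  (-)t^(-19) = 1.64107e-15
  (+)t^(-18) = 9.8464e-15
  (-)t^(-17) = 5.90784e-14
  (+)t^(-16) = 3.5447e-13
  (-)t^(-15) = 2.12682e-12
  (+)t^(-14) = 1.27609e-11
  (-)t^(-13) = 7.65656e-11
  (+)t^(-12) = 4.59394e-10
  (-)t^(-11) = 2.75636e-09
  (+)t^(-10) = 1.65382e-08
  (+)t^(-8) = 5.95374e-07
Sum = (3.51738e-20) + (2.11043e-19) + (1.26626e-18) + (7.59753e-18) + (4.55852e-17) + (2.73511e-16) + (1.64107e-15) + (9.8464e-15) + (5.90784e-14) + (3.5447e-13) + (2.12682e-12) + (1.27609e-11) + (7.65656e-11) + (4.59394e-10) + (2.75636e-09) + (1.65382e-08) + (5.95374e-07)
= 6.152199868e-07
Rounded to 6 significant figures: 6.1522e-07

6.1522e-07


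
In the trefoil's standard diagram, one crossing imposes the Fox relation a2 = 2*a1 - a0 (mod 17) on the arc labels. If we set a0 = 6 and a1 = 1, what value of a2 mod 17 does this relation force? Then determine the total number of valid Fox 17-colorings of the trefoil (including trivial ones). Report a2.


Step 1: Apply the given crossing relation 2*a1 - a0 - a2 = 0 (mod 17).
  a2 = 2*a1 - a0 mod 17
  a2 = 2*1 - 6 mod 17
  a2 = 2 - 6 mod 17
  a2 = -4 mod 17 = 13
Step 2: The trefoil has determinant 3.
  Number of Fox p-colorings (p prime) is p^2 if p = 3, else p.
  Since 17 does not divide 3, only trivial (constant) colorings exist.
  (So the trial a0 = 6, a1 = 1 with a0 != a1 does NOT extend to a valid coloring of the whole trefoil: the other two crossing relations require 3*(a1 - a0) = 0 (mod 17), which fails.)
  Total colorings = 17
Step 3: a2 = 13, total Fox 17-colorings = 17

13


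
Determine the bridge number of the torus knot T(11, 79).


The bridge number of T(p,q) is min(p,q).
min(11, 79) = 11

11


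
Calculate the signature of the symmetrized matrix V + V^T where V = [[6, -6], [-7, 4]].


Step 1: V + V^T = [[12, -13], [-13, 8]]
Step 2: trace = 20, det = -73
Step 3: Discriminant = 20^2 - 4*(-73) = 692
Step 4: Eigenvalues: 23.1529, -3.15295
Step 5: Signature = (# positive eigenvalues) - (# negative eigenvalues) = 0

0


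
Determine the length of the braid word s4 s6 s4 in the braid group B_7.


The word length counts the number of generators (including inverses).
Listing each generator: s4, s6, s4
There are 3 generators in this braid word.

3
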